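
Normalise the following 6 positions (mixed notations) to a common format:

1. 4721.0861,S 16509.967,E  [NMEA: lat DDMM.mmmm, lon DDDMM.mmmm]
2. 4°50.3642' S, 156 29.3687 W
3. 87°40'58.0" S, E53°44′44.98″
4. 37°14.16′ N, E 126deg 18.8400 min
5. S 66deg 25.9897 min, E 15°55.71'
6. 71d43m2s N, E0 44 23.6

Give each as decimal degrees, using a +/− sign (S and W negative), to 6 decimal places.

Point 1:
  φ: degrees = first 2 digits = 47, minutes = 21.0861; 47 + 21.0861/60 = 47.3514350
  S ⇒ negate
  Lon: split at 3 digits → 165° and 9.967′; 165 + 9.967/60 = 165.1661167
  E ⇒ keep positive
Point 2:
  Lat: 50.3642′ = 0.839403°; total 4.8394033
  S → negative
  Longitude: 29.3687′ = 0.489478°; total 156.4894783
  W ⇒ negate
Point 3:
  Latitude: 87 + 40/60 + 58/3600 = 87.6827778
  hemisphere S, so the sign is −
  Longitude: 44′ + 44.98″ = 44.74967′; 53 + 44.74967/60 = 53.7458278
  E ⇒ keep positive
Point 4:
  φ: 37 + 14.16/60 = 37.2360000
  N ⇒ keep positive
  Longitude: 126 + 18.84/60 = 126.3140000
  E → positive
Point 5:
  Lat: 66 + 25.9897/60 = 66.4331617
  S → negative
  Lon: 55.71′ = 0.928500°; total 15.9285000
  E ⇒ keep positive
Point 6:
  φ: 71 + 43/60 + 2/3600 = 71.7172222
  N ⇒ keep positive
  Longitude: 0° + 44/60 + 23.6/3600 = 0 + 0.733333 + 0.006556 = 0.7398889
  E ⇒ keep positive

1. -47.351435, 165.166117
2. -4.839403, -156.489478
3. -87.682778, 53.745828
4. 37.236000, 126.314000
5. -66.433162, 15.928500
6. 71.717222, 0.739889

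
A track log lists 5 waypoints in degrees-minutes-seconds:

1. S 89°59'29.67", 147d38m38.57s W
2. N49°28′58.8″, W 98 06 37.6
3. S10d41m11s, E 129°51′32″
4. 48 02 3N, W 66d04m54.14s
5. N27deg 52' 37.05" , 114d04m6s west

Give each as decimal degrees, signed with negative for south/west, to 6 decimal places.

1. -89.991575, -147.644047
2. 49.483000, -98.110444
3. -10.686389, 129.858889
4. 48.034167, -66.081706
5. 27.876958, -114.068333

Point 1:
  φ: 89° + 59/60 + 29.67/3600 = 89 + 0.983333 + 0.008242 = 89.9915750
  S ⇒ negate
  Lon: 38′ + 38.57″ = 38.64283′; 147 + 38.64283/60 = 147.6440472
  hemisphere W, so the sign is −
Point 2:
  φ: 28′ + 58.8″ = 28.98000′; 49 + 28.98000/60 = 49.4830000
  N → positive
  Lon: 6′ + 37.6″ = 6.62667′; 98 + 6.62667/60 = 98.1104444
  hemisphere W, so the sign is −
Point 3:
  Latitude: 10° + 41/60 + 11/3600 = 10 + 0.683333 + 0.003056 = 10.6863889
  hemisphere S, so the sign is −
  Lon: 129 + 51/60 + 32/3600 = 129.8588889
  E ⇒ keep positive
Point 4:
  Lat: 48 + 2/60 + 3/3600 = 48.0341667
  N ⇒ keep positive
  Lon: 4′ + 54.14″ = 4.90233′; 66 + 4.90233/60 = 66.0817056
  W ⇒ negate
Point 5:
  Latitude: 27 + 52/60 + 37.05/3600 = 27.8769583
  N → positive
  Longitude: 4′ + 6″ = 4.10000′; 114 + 4.10000/60 = 114.0683333
  W ⇒ negate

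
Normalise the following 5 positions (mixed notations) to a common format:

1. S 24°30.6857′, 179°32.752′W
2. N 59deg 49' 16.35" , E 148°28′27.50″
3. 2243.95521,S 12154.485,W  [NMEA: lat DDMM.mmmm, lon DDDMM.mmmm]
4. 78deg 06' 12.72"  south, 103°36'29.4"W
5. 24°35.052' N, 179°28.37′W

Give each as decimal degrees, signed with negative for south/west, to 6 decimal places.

1. -24.511428, -179.545867
2. 59.821208, 148.474306
3. -22.732587, -121.908083
4. -78.103533, -103.608167
5. 24.584200, -179.472833

Point 1:
  φ: 24 + 30.6857/60 = 24.5114283
  S ⇒ negate
  λ: 179 + 32.752/60 = 179.5458667
  W → negative
Point 2:
  φ: 59° + 49/60 + 16.35/3600 = 59 + 0.816667 + 0.004542 = 59.8212083
  N → positive
  λ: 148° + 28/60 + 27.5/3600 = 148 + 0.466667 + 0.007639 = 148.4743056
  E → positive
Point 3:
  Latitude: split at 2 digits → 22° and 43.95521′; 22 + 43.95521/60 = 22.7325868
  S ⇒ negate
  Lon: degrees = first 3 digits = 121, minutes = 54.485; 121 + 54.485/60 = 121.9080833
  W → negative
Point 4:
  Latitude: 78° + 6/60 + 12.72/3600 = 78 + 0.100000 + 0.003533 = 78.1035333
  S → negative
  λ: 103° + 36/60 + 29.4/3600 = 103 + 0.600000 + 0.008167 = 103.6081667
  hemisphere W, so the sign is −
Point 5:
  φ: 35.052′ = 0.584200°; total 24.5842000
  N → positive
  Lon: 179 + 28.37/60 = 179.4728333
  hemisphere W, so the sign is −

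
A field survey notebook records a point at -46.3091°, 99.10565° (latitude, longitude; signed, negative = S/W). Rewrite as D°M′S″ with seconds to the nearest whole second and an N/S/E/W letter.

46°18′33″ S, 99°06′20″ E

Latitude is negative → S; |value| = 46.309100
Latitude: whole degrees 46; 18.54600′ → 18′ and 32.76″
Lon: whole degrees 99; 6.33900′ → 6′ and 20.34″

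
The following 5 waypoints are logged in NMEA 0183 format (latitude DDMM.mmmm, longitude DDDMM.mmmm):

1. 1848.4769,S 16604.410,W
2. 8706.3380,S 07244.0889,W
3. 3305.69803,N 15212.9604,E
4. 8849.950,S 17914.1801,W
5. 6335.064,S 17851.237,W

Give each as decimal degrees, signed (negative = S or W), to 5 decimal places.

Point 1:
  φ: split at 2 digits → 18° and 48.4769′; 18 + 48.4769/60 = 18.807948
  S ⇒ negate
  Longitude: split at 3 digits → 166° and 4.41′; 166 + 4.41/60 = 166.073500
  hemisphere W, so the sign is −
Point 2:
  Latitude: degrees = first 2 digits = 87, minutes = 6.338; 87 + 6.338/60 = 87.105633
  S ⇒ negate
  λ: degrees = first 3 digits = 72, minutes = 44.0889; 72 + 44.0889/60 = 72.734815
  W ⇒ negate
Point 3:
  φ: degrees = first 2 digits = 33, minutes = 5.69803; 33 + 5.69803/60 = 33.094967
  N ⇒ keep positive
  Longitude: degrees = first 3 digits = 152, minutes = 12.9604; 152 + 12.9604/60 = 152.216007
  E ⇒ keep positive
Point 4:
  φ: split at 2 digits → 88° and 49.95′; 88 + 49.95/60 = 88.832500
  S ⇒ negate
  λ: degrees = first 3 digits = 179, minutes = 14.1801; 179 + 14.1801/60 = 179.236335
  W → negative
Point 5:
  φ: degrees = first 2 digits = 63, minutes = 35.064; 63 + 35.064/60 = 63.584400
  S → negative
  λ: split at 3 digits → 178° and 51.237′; 178 + 51.237/60 = 178.853950
  hemisphere W, so the sign is −

1. -18.80795, -166.07350
2. -87.10563, -72.73482
3. 33.09497, 152.21601
4. -88.83250, -179.23634
5. -63.58440, -178.85395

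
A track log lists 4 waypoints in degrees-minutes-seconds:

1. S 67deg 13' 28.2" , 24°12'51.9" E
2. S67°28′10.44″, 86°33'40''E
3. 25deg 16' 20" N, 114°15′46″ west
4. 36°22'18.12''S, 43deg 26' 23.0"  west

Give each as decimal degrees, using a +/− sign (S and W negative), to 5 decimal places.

Point 1:
  φ: 67° + 13/60 + 28.2/3600 = 67 + 0.216667 + 0.007833 = 67.224500
  S → negative
  Lon: 24° + 12/60 + 51.9/3600 = 24 + 0.200000 + 0.014417 = 24.214417
  E → positive
Point 2:
  Lat: 67° + 28/60 + 10.44/3600 = 67 + 0.466667 + 0.002900 = 67.469567
  S ⇒ negate
  λ: 86 + 33/60 + 40/3600 = 86.561111
  E ⇒ keep positive
Point 3:
  φ: 25 + 16/60 + 20/3600 = 25.272222
  N → positive
  Lon: 114 + 15/60 + 46/3600 = 114.262778
  W → negative
Point 4:
  Lat: 36° + 22/60 + 18.12/3600 = 36 + 0.366667 + 0.005033 = 36.371700
  hemisphere S, so the sign is −
  Lon: 26′ + 23″ = 26.38333′; 43 + 26.38333/60 = 43.439722
  W → negative

1. -67.22450, 24.21442
2. -67.46957, 86.56111
3. 25.27222, -114.26278
4. -36.37170, -43.43972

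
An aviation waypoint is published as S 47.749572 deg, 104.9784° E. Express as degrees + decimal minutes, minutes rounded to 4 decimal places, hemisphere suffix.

47° 44.9743′ S, 104° 58.7040′ E

Latitude: minutes = (47.749572 − 47) × 60 = 44.974320
Lon: 104° + 0.978400 × 60 = 104° 58.704000′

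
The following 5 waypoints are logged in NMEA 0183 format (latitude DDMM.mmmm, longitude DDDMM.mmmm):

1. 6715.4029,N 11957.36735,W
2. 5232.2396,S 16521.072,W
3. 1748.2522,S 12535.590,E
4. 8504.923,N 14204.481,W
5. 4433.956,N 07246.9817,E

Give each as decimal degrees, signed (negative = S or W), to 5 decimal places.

Point 1:
  Latitude: degrees = first 2 digits = 67, minutes = 15.4029; 67 + 15.4029/60 = 67.256715
  N ⇒ keep positive
  Longitude: split at 3 digits → 119° and 57.36735′; 119 + 57.36735/60 = 119.956123
  W ⇒ negate
Point 2:
  Latitude: degrees = first 2 digits = 52, minutes = 32.2396; 52 + 32.2396/60 = 52.537327
  S ⇒ negate
  λ: split at 3 digits → 165° and 21.072′; 165 + 21.072/60 = 165.351200
  W ⇒ negate
Point 3:
  Latitude: degrees = first 2 digits = 17, minutes = 48.2522; 17 + 48.2522/60 = 17.804203
  S → negative
  λ: split at 3 digits → 125° and 35.59′; 125 + 35.59/60 = 125.593167
  E ⇒ keep positive
Point 4:
  Latitude: split at 2 digits → 85° and 4.923′; 85 + 4.923/60 = 85.082050
  N → positive
  Longitude: split at 3 digits → 142° and 4.481′; 142 + 4.481/60 = 142.074683
  W → negative
Point 5:
  Latitude: degrees = first 2 digits = 44, minutes = 33.956; 44 + 33.956/60 = 44.565933
  N ⇒ keep positive
  Lon: degrees = first 3 digits = 72, minutes = 46.9817; 72 + 46.9817/60 = 72.783028
  E → positive

1. 67.25672, -119.95612
2. -52.53733, -165.35120
3. -17.80420, 125.59317
4. 85.08205, -142.07468
5. 44.56593, 72.78303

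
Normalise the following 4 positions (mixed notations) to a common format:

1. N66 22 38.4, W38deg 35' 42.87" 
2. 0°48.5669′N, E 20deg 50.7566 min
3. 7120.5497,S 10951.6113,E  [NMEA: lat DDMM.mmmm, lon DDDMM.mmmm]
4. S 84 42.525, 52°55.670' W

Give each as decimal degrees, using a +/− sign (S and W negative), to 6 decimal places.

Point 1:
  Lat: 66° + 22/60 + 38.4/3600 = 66 + 0.366667 + 0.010667 = 66.3773333
  N → positive
  λ: 38° + 35/60 + 42.87/3600 = 38 + 0.583333 + 0.011908 = 38.5952417
  W ⇒ negate
Point 2:
  Lat: 0 + 48.5669/60 = 0.8094483
  N ⇒ keep positive
  Lon: 50.7566′ = 0.845943°; total 20.8459433
  E → positive
Point 3:
  Latitude: split at 2 digits → 71° and 20.5497′; 71 + 20.5497/60 = 71.3424950
  hemisphere S, so the sign is −
  Longitude: split at 3 digits → 109° and 51.6113′; 109 + 51.6113/60 = 109.8601883
  E → positive
Point 4:
  Lat: 42.525′ = 0.708750°; total 84.7087500
  S ⇒ negate
  Longitude: 52 + 55.67/60 = 52.9278333
  hemisphere W, so the sign is −

1. 66.377333, -38.595242
2. 0.809448, 20.845943
3. -71.342495, 109.860188
4. -84.708750, -52.927833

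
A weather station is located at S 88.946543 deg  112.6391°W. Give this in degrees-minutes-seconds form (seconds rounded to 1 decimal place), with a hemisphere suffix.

88°56′47.6″ S, 112°38′20.8″ W

Lat: whole degrees 88; 56.79258′ → 56′ and 47.555″
λ: 0.639100° → 38.34600′; 0.34600 × 60 = 20.760″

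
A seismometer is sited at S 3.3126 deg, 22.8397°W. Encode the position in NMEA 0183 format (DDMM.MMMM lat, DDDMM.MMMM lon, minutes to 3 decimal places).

0318.756,S / 02250.382,W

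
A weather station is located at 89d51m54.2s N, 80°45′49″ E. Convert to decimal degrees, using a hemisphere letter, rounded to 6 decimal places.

Latitude: 51′ + 54.2″ = 51.90333′; 89 + 51.90333/60 = 89.8650556
Longitude: 45′ + 49″ = 45.81667′; 80 + 45.81667/60 = 80.7636111

89.865056° N, 80.763611° E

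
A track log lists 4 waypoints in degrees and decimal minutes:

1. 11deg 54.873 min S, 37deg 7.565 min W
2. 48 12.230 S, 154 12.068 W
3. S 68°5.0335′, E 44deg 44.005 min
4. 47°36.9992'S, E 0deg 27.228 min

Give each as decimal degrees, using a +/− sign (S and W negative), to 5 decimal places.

Point 1:
  φ: 11 + 54.873/60 = 11.914550
  hemisphere S, so the sign is −
  λ: 37 + 7.565/60 = 37.126083
  W → negative
Point 2:
  φ: 48 + 12.23/60 = 48.203833
  S → negative
  Longitude: 12.068′ = 0.201133°; total 154.201133
  W ⇒ negate
Point 3:
  Lat: 5.0335′ = 0.083892°; total 68.083892
  hemisphere S, so the sign is −
  Lon: 44.005′ = 0.733417°; total 44.733417
  E ⇒ keep positive
Point 4:
  φ: 36.9992′ = 0.616653°; total 47.616653
  hemisphere S, so the sign is −
  Lon: 0 + 27.228/60 = 0.453800
  E → positive

1. -11.91455, -37.12608
2. -48.20383, -154.20113
3. -68.08389, 44.73342
4. -47.61665, 0.45380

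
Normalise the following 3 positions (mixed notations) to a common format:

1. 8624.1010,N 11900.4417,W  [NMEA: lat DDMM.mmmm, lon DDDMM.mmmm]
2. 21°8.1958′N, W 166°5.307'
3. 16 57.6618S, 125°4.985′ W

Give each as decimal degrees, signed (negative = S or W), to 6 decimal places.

Point 1:
  Latitude: degrees = first 2 digits = 86, minutes = 24.101; 86 + 24.101/60 = 86.4016833
  N ⇒ keep positive
  Lon: split at 3 digits → 119° and 0.4417′; 119 + 0.4417/60 = 119.0073617
  hemisphere W, so the sign is −
Point 2:
  Latitude: 8.1958′ = 0.136597°; total 21.1365967
  N ⇒ keep positive
  Lon: 5.307′ = 0.088450°; total 166.0884500
  hemisphere W, so the sign is −
Point 3:
  Latitude: 16 + 57.6618/60 = 16.9610300
  hemisphere S, so the sign is −
  λ: 4.985′ = 0.083083°; total 125.0830833
  W → negative

1. 86.401683, -119.007362
2. 21.136597, -166.088450
3. -16.961030, -125.083083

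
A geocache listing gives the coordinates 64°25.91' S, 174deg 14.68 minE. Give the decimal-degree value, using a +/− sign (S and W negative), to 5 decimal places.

Latitude: 25.91′ = 0.431833°; total 64.431833
S ⇒ negate
Lon: 14.68′ = 0.244667°; total 174.244667
E ⇒ keep positive

-64.43183, 174.24467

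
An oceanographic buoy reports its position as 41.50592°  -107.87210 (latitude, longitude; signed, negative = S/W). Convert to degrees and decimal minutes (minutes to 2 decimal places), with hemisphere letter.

Lat: 41° + 0.505920 × 60 = 41° 30.3552′
Longitude is negative → W; |value| = 107.872100
Lon: fractional part 0.872100 → 52.3260 minutes

41° 30.36′ N, 107° 52.33′ W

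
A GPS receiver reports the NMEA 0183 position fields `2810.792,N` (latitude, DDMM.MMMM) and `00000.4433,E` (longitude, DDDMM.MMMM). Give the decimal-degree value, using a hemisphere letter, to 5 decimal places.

φ: degrees = first 2 digits = 28, minutes = 10.792; 28 + 10.792/60 = 28.179867
Longitude: split at 3 digits → 000° and 0.4433′; 0 + 0.4433/60 = 0.007388

28.17987° N, 0.00739° E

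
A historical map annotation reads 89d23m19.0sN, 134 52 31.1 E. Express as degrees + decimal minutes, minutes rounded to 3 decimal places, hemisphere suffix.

89° 23.317′ N, 134° 52.518′ E

Lat: seconds/60 = 0.31667; minutes = 23 + 0.31667 = 23.31667
Longitude: seconds/60 = 0.51833; minutes = 52 + 0.51833 = 52.51833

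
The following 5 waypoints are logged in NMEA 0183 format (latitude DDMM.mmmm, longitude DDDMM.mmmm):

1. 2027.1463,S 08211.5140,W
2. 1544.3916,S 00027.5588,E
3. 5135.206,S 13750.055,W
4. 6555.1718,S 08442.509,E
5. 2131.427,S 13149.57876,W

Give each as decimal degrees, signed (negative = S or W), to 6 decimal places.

1. -20.452438, -82.191900
2. -15.739860, 0.459313
3. -51.586767, -137.834250
4. -65.919530, 84.708483
5. -21.523783, -131.826313

Point 1:
  φ: split at 2 digits → 20° and 27.1463′; 20 + 27.1463/60 = 20.4524383
  S ⇒ negate
  Longitude: degrees = first 3 digits = 82, minutes = 11.514; 82 + 11.514/60 = 82.1919000
  W ⇒ negate
Point 2:
  Latitude: split at 2 digits → 15° and 44.3916′; 15 + 44.3916/60 = 15.7398600
  S → negative
  Longitude: split at 3 digits → 000° and 27.5588′; 0 + 27.5588/60 = 0.4593133
  E ⇒ keep positive
Point 3:
  φ: degrees = first 2 digits = 51, minutes = 35.206; 51 + 35.206/60 = 51.5867667
  S → negative
  Lon: split at 3 digits → 137° and 50.055′; 137 + 50.055/60 = 137.8342500
  W → negative
Point 4:
  Lat: split at 2 digits → 65° and 55.1718′; 65 + 55.1718/60 = 65.9195300
  S ⇒ negate
  λ: degrees = first 3 digits = 84, minutes = 42.509; 84 + 42.509/60 = 84.7084833
  E → positive
Point 5:
  φ: degrees = first 2 digits = 21, minutes = 31.427; 21 + 31.427/60 = 21.5237833
  S → negative
  Longitude: split at 3 digits → 131° and 49.57876′; 131 + 49.57876/60 = 131.8263127
  W → negative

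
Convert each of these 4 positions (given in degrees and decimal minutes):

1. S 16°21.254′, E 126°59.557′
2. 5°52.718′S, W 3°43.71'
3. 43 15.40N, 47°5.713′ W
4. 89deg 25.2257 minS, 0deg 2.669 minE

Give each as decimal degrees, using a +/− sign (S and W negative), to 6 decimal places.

1. -16.354233, 126.992617
2. -5.878633, -3.728500
3. 43.256667, -47.095217
4. -89.420428, 0.044483

Point 1:
  Latitude: 16 + 21.254/60 = 16.3542333
  S ⇒ negate
  λ: 126 + 59.557/60 = 126.9926167
  E → positive
Point 2:
  Lat: 5 + 52.718/60 = 5.8786333
  S → negative
  Longitude: 43.71′ = 0.728500°; total 3.7285000
  hemisphere W, so the sign is −
Point 3:
  φ: 15.4′ = 0.256667°; total 43.2566667
  N ⇒ keep positive
  Longitude: 5.713′ = 0.095217°; total 47.0952167
  W ⇒ negate
Point 4:
  Latitude: 25.2257′ = 0.420428°; total 89.4204283
  S → negative
  Longitude: 2.669′ = 0.044483°; total 0.0444833
  E ⇒ keep positive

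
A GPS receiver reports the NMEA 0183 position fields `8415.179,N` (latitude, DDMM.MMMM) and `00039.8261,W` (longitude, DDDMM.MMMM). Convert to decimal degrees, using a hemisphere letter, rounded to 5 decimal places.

84.25298° N, 0.66377° W

Lat: split at 2 digits → 84° and 15.179′; 84 + 15.179/60 = 84.252983
Longitude: degrees = first 3 digits = 0, minutes = 39.8261; 0 + 39.8261/60 = 0.663768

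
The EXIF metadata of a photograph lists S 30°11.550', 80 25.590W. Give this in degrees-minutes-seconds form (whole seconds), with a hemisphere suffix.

30°11′33″ S, 80°25′35″ W

φ: fractional minutes 0.55000 × 60 = 33.00″
Lon: 25.59000′ → 25′ and 0.59000 × 60 = 35.40″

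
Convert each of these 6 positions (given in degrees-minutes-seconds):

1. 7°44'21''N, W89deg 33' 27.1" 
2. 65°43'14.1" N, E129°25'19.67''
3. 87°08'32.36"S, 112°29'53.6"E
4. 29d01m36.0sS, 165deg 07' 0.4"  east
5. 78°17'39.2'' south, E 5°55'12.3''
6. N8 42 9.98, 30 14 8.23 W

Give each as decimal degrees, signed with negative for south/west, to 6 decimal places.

1. 7.739167, -89.557528
2. 65.720583, 129.422131
3. -87.142322, 112.498222
4. -29.026667, 165.116778
5. -78.294222, 5.920083
6. 8.702772, -30.235619

Point 1:
  Lat: 44′ + 21″ = 44.35000′; 7 + 44.35000/60 = 7.7391667
  N → positive
  Lon: 89 + 33/60 + 27.1/3600 = 89.5575278
  W → negative
Point 2:
  φ: 65° + 43/60 + 14.1/3600 = 65 + 0.716667 + 0.003917 = 65.7205833
  N → positive
  Lon: 129 + 25/60 + 19.67/3600 = 129.4221306
  E ⇒ keep positive
Point 3:
  Lat: 87° + 8/60 + 32.36/3600 = 87 + 0.133333 + 0.008989 = 87.1423222
  S ⇒ negate
  Longitude: 29′ + 53.6″ = 29.89333′; 112 + 29.89333/60 = 112.4982222
  E → positive
Point 4:
  Latitude: 29° + 1/60 + 36/3600 = 29 + 0.016667 + 0.010000 = 29.0266667
  hemisphere S, so the sign is −
  Longitude: 7′ + 0.4″ = 7.00667′; 165 + 7.00667/60 = 165.1167778
  E → positive
Point 5:
  Latitude: 17′ + 39.2″ = 17.65333′; 78 + 17.65333/60 = 78.2942222
  S → negative
  Longitude: 5° + 55/60 + 12.3/3600 = 5 + 0.916667 + 0.003417 = 5.9200833
  E → positive
Point 6:
  Latitude: 8 + 42/60 + 9.98/3600 = 8.7027722
  N ⇒ keep positive
  λ: 30° + 14/60 + 8.23/3600 = 30 + 0.233333 + 0.002286 = 30.2356194
  W ⇒ negate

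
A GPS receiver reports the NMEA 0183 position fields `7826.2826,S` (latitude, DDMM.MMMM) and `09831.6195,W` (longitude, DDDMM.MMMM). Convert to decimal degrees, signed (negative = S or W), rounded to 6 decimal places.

-78.438043, -98.526992

Latitude: split at 2 digits → 78° and 26.2826′; 78 + 26.2826/60 = 78.4380433
hemisphere S, so the sign is −
Longitude: split at 3 digits → 098° and 31.6195′; 98 + 31.6195/60 = 98.5269917
hemisphere W, so the sign is −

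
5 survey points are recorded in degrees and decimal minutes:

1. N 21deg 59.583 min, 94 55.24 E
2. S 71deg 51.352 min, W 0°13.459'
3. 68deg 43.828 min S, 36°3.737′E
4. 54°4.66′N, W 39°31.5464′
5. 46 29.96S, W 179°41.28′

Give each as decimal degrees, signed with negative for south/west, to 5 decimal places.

1. 21.99305, 94.92067
2. -71.85587, -0.22432
3. -68.73047, 36.06228
4. 54.07767, -39.52577
5. -46.49933, -179.68800

Point 1:
  Lat: 21 + 59.583/60 = 21.993050
  N ⇒ keep positive
  λ: 94 + 55.24/60 = 94.920667
  E → positive
Point 2:
  Lat: 51.352′ = 0.855867°; total 71.855867
  S → negative
  λ: 13.459′ = 0.224317°; total 0.224317
  hemisphere W, so the sign is −
Point 3:
  φ: 43.828′ = 0.730467°; total 68.730467
  hemisphere S, so the sign is −
  Longitude: 36 + 3.737/60 = 36.062283
  E → positive
Point 4:
  Lat: 4.66′ = 0.077667°; total 54.077667
  N → positive
  Lon: 39 + 31.5464/60 = 39.525773
  W ⇒ negate
Point 5:
  Lat: 29.96′ = 0.499333°; total 46.499333
  hemisphere S, so the sign is −
  λ: 179 + 41.28/60 = 179.688000
  W → negative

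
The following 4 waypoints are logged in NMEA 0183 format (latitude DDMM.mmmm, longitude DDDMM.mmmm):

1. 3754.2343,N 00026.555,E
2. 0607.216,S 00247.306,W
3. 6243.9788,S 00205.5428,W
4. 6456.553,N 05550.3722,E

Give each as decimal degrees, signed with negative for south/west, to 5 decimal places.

Point 1:
  φ: degrees = first 2 digits = 37, minutes = 54.2343; 37 + 54.2343/60 = 37.903905
  N ⇒ keep positive
  Lon: split at 3 digits → 000° and 26.555′; 0 + 26.555/60 = 0.442583
  E → positive
Point 2:
  Lat: degrees = first 2 digits = 6, minutes = 7.216; 6 + 7.216/60 = 6.120267
  hemisphere S, so the sign is −
  λ: degrees = first 3 digits = 2, minutes = 47.306; 2 + 47.306/60 = 2.788433
  W → negative
Point 3:
  Latitude: degrees = first 2 digits = 62, minutes = 43.9788; 62 + 43.9788/60 = 62.732980
  S ⇒ negate
  λ: degrees = first 3 digits = 2, minutes = 5.5428; 2 + 5.5428/60 = 2.092380
  W → negative
Point 4:
  Lat: split at 2 digits → 64° and 56.553′; 64 + 56.553/60 = 64.942550
  N ⇒ keep positive
  Lon: split at 3 digits → 055° and 50.3722′; 55 + 50.3722/60 = 55.839537
  E → positive

1. 37.90391, 0.44258
2. -6.12027, -2.78843
3. -62.73298, -2.09238
4. 64.94255, 55.83954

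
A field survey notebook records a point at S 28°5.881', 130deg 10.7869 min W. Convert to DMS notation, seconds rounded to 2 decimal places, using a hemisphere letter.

28°05′52.86″ S, 130°10′47.21″ W

Lat: 5.88100′ → 5′ and 0.88100 × 60 = 52.8600″
Longitude: 10.78690′ → 10′ and 0.78690 × 60 = 47.2140″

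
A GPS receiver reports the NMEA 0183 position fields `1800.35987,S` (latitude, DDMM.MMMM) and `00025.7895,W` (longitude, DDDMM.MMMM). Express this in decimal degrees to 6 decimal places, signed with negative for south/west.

Lat: split at 2 digits → 18° and 0.35987′; 18 + 0.35987/60 = 18.0059978
S → negative
Longitude: degrees = first 3 digits = 0, minutes = 25.7895; 0 + 25.7895/60 = 0.4298250
W → negative

-18.005998, -0.429825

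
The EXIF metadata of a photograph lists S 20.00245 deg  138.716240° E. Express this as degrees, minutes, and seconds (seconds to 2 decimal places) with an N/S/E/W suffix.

Lat: 0.002450° → 0.14700′; 0.14700 × 60 = 8.8200″
λ: whole degrees 138; 42.97440′ → 42′ and 58.4640″

20°00′8.82″ S, 138°42′58.46″ E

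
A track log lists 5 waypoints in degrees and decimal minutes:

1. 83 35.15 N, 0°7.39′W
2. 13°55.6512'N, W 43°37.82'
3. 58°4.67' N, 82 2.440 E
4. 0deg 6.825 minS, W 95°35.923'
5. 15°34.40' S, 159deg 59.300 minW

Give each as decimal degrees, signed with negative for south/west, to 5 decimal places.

1. 83.58583, -0.12317
2. 13.92752, -43.63033
3. 58.07783, 82.04067
4. -0.11375, -95.59872
5. -15.57333, -159.98833

Point 1:
  Latitude: 35.15′ = 0.585833°; total 83.585833
  N ⇒ keep positive
  Lon: 7.39′ = 0.123167°; total 0.123167
  W → negative
Point 2:
  φ: 55.6512′ = 0.927520°; total 13.927520
  N ⇒ keep positive
  Lon: 37.82′ = 0.630333°; total 43.630333
  W ⇒ negate
Point 3:
  Latitude: 4.67′ = 0.077833°; total 58.077833
  N → positive
  λ: 2.44′ = 0.040667°; total 82.040667
  E ⇒ keep positive
Point 4:
  Lat: 6.825′ = 0.113750°; total 0.113750
  S → negative
  Longitude: 35.923′ = 0.598717°; total 95.598717
  hemisphere W, so the sign is −
Point 5:
  Lat: 15 + 34.4/60 = 15.573333
  hemisphere S, so the sign is −
  Longitude: 159 + 59.3/60 = 159.988333
  W ⇒ negate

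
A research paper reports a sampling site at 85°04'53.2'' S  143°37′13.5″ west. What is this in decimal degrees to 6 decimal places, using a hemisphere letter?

85.081444° S, 143.620417° W

φ: 85 + 4/60 + 53.2/3600 = 85.0814444
λ: 143° + 37/60 + 13.5/3600 = 143 + 0.616667 + 0.003750 = 143.6204167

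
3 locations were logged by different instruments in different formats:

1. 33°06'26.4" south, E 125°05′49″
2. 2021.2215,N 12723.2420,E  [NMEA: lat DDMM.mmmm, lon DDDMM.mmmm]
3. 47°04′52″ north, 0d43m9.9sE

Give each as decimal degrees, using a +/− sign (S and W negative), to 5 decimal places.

1. -33.10733, 125.09694
2. 20.35369, 127.38737
3. 47.08111, 0.71942

Point 1:
  Lat: 33 + 6/60 + 26.4/3600 = 33.107333
  hemisphere S, so the sign is −
  Lon: 5′ + 49″ = 5.81667′; 125 + 5.81667/60 = 125.096944
  E ⇒ keep positive
Point 2:
  Latitude: degrees = first 2 digits = 20, minutes = 21.2215; 20 + 21.2215/60 = 20.353692
  N ⇒ keep positive
  Lon: split at 3 digits → 127° and 23.242′; 127 + 23.242/60 = 127.387367
  E → positive
Point 3:
  φ: 4′ + 52″ = 4.86667′; 47 + 4.86667/60 = 47.081111
  N ⇒ keep positive
  λ: 0° + 43/60 + 9.9/3600 = 0 + 0.716667 + 0.002750 = 0.719417
  E → positive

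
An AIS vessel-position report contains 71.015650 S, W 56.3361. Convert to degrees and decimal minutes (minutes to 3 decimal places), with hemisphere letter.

71° 0.939′ S, 56° 20.166′ W

Latitude: minutes = (71.015650 − 71) × 60 = 0.93900
λ: 56° + 0.336100 × 60 = 56° 20.16600′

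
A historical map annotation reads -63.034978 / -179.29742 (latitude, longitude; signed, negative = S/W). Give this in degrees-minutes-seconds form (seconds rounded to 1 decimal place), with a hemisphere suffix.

63°02′5.9″ S, 179°17′50.7″ W

Latitude is negative → S; |value| = 63.034978
Latitude: 0.034978° → 2.09868′; 0.09868 × 60 = 5.921″
Longitude is negative → W; |value| = 179.297420
λ: 0.297420 × 60 = 17.84520′ → 17′, remainder × 60 = 50.712″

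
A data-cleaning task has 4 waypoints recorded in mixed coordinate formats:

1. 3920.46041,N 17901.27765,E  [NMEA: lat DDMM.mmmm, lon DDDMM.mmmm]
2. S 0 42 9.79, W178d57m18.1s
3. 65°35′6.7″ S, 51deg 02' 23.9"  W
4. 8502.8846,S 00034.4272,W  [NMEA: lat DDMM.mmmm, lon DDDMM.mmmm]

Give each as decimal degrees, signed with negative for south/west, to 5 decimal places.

1. 39.34101, 179.02129
2. -0.70272, -178.95503
3. -65.58519, -51.03997
4. -85.04808, -0.57379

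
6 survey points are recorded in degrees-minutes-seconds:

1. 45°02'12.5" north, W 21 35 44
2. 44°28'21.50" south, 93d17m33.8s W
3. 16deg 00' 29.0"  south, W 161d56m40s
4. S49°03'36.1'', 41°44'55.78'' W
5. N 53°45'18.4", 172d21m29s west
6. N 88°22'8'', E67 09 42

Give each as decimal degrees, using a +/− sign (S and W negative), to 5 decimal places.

1. 45.03681, -21.59556
2. -44.47264, -93.29272
3. -16.00806, -161.94444
4. -49.06003, -41.74883
5. 53.75511, -172.35806
6. 88.36889, 67.16167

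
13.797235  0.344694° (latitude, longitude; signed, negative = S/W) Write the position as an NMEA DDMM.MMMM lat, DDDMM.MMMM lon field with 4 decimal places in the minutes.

Lat: minutes = (13.797235 − 13) × 60 = 47.834100
Longitude: 0° + 0.344694 × 60 = 0° 20.681640′

1347.8341,N / 00020.6816,E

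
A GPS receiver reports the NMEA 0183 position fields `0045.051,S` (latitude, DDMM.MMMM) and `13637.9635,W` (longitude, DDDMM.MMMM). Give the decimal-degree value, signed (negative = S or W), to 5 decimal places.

Lat: split at 2 digits → 00° and 45.051′; 0 + 45.051/60 = 0.750850
S ⇒ negate
λ: split at 3 digits → 136° and 37.9635′; 136 + 37.9635/60 = 136.632725
W ⇒ negate

-0.75085, -136.63273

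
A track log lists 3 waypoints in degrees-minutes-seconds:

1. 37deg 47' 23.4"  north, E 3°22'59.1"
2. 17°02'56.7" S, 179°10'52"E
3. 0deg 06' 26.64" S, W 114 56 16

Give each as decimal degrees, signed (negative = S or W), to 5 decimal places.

Point 1:
  Lat: 47′ + 23.4″ = 47.39000′; 37 + 47.39000/60 = 37.789833
  N ⇒ keep positive
  λ: 3° + 22/60 + 59.1/3600 = 3 + 0.366667 + 0.016417 = 3.383083
  E ⇒ keep positive
Point 2:
  φ: 17° + 2/60 + 56.7/3600 = 17 + 0.033333 + 0.015750 = 17.049083
  S → negative
  Longitude: 179 + 10/60 + 52/3600 = 179.181111
  E ⇒ keep positive
Point 3:
  φ: 0 + 6/60 + 26.64/3600 = 0.107400
  S → negative
  λ: 56′ + 16″ = 56.26667′; 114 + 56.26667/60 = 114.937778
  W → negative

1. 37.78983, 3.38308
2. -17.04908, 179.18111
3. -0.10740, -114.93778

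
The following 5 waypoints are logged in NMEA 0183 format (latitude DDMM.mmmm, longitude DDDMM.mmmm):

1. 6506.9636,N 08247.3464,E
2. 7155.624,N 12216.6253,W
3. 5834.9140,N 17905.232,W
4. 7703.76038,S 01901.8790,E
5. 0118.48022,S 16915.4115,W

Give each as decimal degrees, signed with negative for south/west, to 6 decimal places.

Point 1:
  φ: degrees = first 2 digits = 65, minutes = 6.9636; 65 + 6.9636/60 = 65.1160600
  N ⇒ keep positive
  λ: split at 3 digits → 082° and 47.3464′; 82 + 47.3464/60 = 82.7891067
  E → positive
Point 2:
  Latitude: split at 2 digits → 71° and 55.624′; 71 + 55.624/60 = 71.9270667
  N → positive
  λ: split at 3 digits → 122° and 16.6253′; 122 + 16.6253/60 = 122.2770883
  W → negative
Point 3:
  φ: split at 2 digits → 58° and 34.914′; 58 + 34.914/60 = 58.5819000
  N → positive
  Longitude: split at 3 digits → 179° and 5.232′; 179 + 5.232/60 = 179.0872000
  W → negative
Point 4:
  φ: split at 2 digits → 77° and 3.76038′; 77 + 3.76038/60 = 77.0626730
  S → negative
  λ: split at 3 digits → 019° and 1.879′; 19 + 1.879/60 = 19.0313167
  E → positive
Point 5:
  Latitude: split at 2 digits → 01° and 18.48022′; 1 + 18.48022/60 = 1.3080037
  S → negative
  Lon: split at 3 digits → 169° and 15.4115′; 169 + 15.4115/60 = 169.2568583
  hemisphere W, so the sign is −

1. 65.116060, 82.789107
2. 71.927067, -122.277088
3. 58.581900, -179.087200
4. -77.062673, 19.031317
5. -1.308004, -169.256858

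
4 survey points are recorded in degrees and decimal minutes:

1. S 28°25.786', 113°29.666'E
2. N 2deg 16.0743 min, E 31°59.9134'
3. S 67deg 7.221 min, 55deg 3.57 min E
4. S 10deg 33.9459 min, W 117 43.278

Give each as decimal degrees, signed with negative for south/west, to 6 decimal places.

Point 1:
  φ: 25.786′ = 0.429767°; total 28.4297667
  S → negative
  Longitude: 113 + 29.666/60 = 113.4944333
  E ⇒ keep positive
Point 2:
  φ: 2 + 16.0743/60 = 2.2679050
  N ⇒ keep positive
  Lon: 31 + 59.9134/60 = 31.9985567
  E ⇒ keep positive
Point 3:
  Latitude: 67 + 7.221/60 = 67.1203500
  hemisphere S, so the sign is −
  Longitude: 55 + 3.57/60 = 55.0595000
  E ⇒ keep positive
Point 4:
  Lat: 10 + 33.9459/60 = 10.5657650
  hemisphere S, so the sign is −
  Longitude: 117 + 43.278/60 = 117.7213000
  W → negative

1. -28.429767, 113.494433
2. 2.267905, 31.998557
3. -67.120350, 55.059500
4. -10.565765, -117.721300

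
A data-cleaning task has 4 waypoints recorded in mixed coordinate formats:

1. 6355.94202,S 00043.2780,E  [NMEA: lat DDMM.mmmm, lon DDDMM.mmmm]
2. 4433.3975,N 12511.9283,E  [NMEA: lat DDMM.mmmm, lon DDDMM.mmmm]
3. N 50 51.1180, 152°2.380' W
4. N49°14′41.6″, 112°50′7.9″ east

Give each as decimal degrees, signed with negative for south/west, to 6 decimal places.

Point 1:
  Lat: degrees = first 2 digits = 63, minutes = 55.94202; 63 + 55.94202/60 = 63.9323670
  S ⇒ negate
  λ: degrees = first 3 digits = 0, minutes = 43.278; 0 + 43.278/60 = 0.7213000
  E → positive
Point 2:
  Latitude: split at 2 digits → 44° and 33.3975′; 44 + 33.3975/60 = 44.5566250
  N ⇒ keep positive
  Lon: split at 3 digits → 125° and 11.9283′; 125 + 11.9283/60 = 125.1988050
  E → positive
Point 3:
  Latitude: 50 + 51.118/60 = 50.8519667
  N → positive
  Longitude: 2.38′ = 0.039667°; total 152.0396667
  W ⇒ negate
Point 4:
  Latitude: 49 + 14/60 + 41.6/3600 = 49.2448889
  N → positive
  λ: 112 + 50/60 + 7.9/3600 = 112.8355278
  E ⇒ keep positive

1. -63.932367, 0.721300
2. 44.556625, 125.198805
3. 50.851967, -152.039667
4. 49.244889, 112.835528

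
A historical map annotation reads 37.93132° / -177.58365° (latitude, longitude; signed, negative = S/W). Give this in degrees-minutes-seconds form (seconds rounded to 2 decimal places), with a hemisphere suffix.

φ: 0.931320° → 55.87920′; 0.87920 × 60 = 52.7520″
Longitude is negative → W; |value| = 177.583650
λ: whole degrees 177; 35.01900′ → 35′ and 1.1400″

37°55′52.75″ N, 177°35′1.14″ W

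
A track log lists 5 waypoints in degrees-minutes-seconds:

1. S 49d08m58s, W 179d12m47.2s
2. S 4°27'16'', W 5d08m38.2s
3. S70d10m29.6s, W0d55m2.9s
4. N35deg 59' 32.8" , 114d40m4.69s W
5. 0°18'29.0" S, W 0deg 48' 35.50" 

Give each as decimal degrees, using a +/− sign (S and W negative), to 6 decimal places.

Point 1:
  Latitude: 49° + 8/60 + 58/3600 = 49 + 0.133333 + 0.016111 = 49.1494444
  hemisphere S, so the sign is −
  Lon: 179° + 12/60 + 47.2/3600 = 179 + 0.200000 + 0.013111 = 179.2131111
  W ⇒ negate
Point 2:
  φ: 27′ + 16″ = 27.26667′; 4 + 27.26667/60 = 4.4544444
  S ⇒ negate
  Longitude: 5° + 8/60 + 38.2/3600 = 5 + 0.133333 + 0.010611 = 5.1439444
  W ⇒ negate
Point 3:
  Lat: 70 + 10/60 + 29.6/3600 = 70.1748889
  hemisphere S, so the sign is −
  Lon: 0° + 55/60 + 2.9/3600 = 0 + 0.916667 + 0.000806 = 0.9174722
  hemisphere W, so the sign is −
Point 4:
  φ: 59′ + 32.8″ = 59.54667′; 35 + 59.54667/60 = 35.9924444
  N → positive
  Lon: 114° + 40/60 + 4.69/3600 = 114 + 0.666667 + 0.001303 = 114.6679694
  W ⇒ negate
Point 5:
  Latitude: 0 + 18/60 + 29/3600 = 0.3080556
  hemisphere S, so the sign is −
  λ: 0° + 48/60 + 35.5/3600 = 0 + 0.800000 + 0.009861 = 0.8098611
  W ⇒ negate

1. -49.149444, -179.213111
2. -4.454444, -5.143944
3. -70.174889, -0.917472
4. 35.992444, -114.667969
5. -0.308056, -0.809861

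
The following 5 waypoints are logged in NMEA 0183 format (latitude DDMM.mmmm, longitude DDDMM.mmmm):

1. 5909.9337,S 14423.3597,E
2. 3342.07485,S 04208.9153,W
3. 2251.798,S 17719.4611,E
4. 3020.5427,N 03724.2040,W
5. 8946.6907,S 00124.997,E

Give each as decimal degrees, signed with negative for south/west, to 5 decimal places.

1. -59.16556, 144.38933
2. -33.70125, -42.14859
3. -22.86330, 177.32435
4. 30.34238, -37.40340
5. -89.77818, 1.41662

Point 1:
  Lat: degrees = first 2 digits = 59, minutes = 9.9337; 59 + 9.9337/60 = 59.165562
  S ⇒ negate
  λ: degrees = first 3 digits = 144, minutes = 23.3597; 144 + 23.3597/60 = 144.389328
  E → positive
Point 2:
  Lat: degrees = first 2 digits = 33, minutes = 42.07485; 33 + 42.07485/60 = 33.701248
  hemisphere S, so the sign is −
  λ: degrees = first 3 digits = 42, minutes = 8.9153; 42 + 8.9153/60 = 42.148588
  hemisphere W, so the sign is −
Point 3:
  φ: degrees = first 2 digits = 22, minutes = 51.798; 22 + 51.798/60 = 22.863300
  hemisphere S, so the sign is −
  Lon: degrees = first 3 digits = 177, minutes = 19.4611; 177 + 19.4611/60 = 177.324352
  E ⇒ keep positive
Point 4:
  Latitude: split at 2 digits → 30° and 20.5427′; 30 + 20.5427/60 = 30.342378
  N → positive
  Longitude: split at 3 digits → 037° and 24.204′; 37 + 24.204/60 = 37.403400
  W → negative
Point 5:
  Lat: degrees = first 2 digits = 89, minutes = 46.6907; 89 + 46.6907/60 = 89.778178
  S → negative
  Lon: degrees = first 3 digits = 1, minutes = 24.997; 1 + 24.997/60 = 1.416617
  E ⇒ keep positive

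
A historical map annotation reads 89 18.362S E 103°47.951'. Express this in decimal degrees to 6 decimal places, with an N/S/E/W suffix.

89.306033° S, 103.799183° E

Lat: 89 + 18.362/60 = 89.3060333
Longitude: 103 + 47.951/60 = 103.7991833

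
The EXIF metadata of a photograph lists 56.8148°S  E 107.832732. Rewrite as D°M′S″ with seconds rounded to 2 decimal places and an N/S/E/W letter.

56°48′53.28″ S, 107°49′57.84″ E

Latitude: 0.814800 × 60 = 48.88800′ → 48′, remainder × 60 = 53.2800″
λ: whole degrees 107; 49.96392′ → 49′ and 57.8352″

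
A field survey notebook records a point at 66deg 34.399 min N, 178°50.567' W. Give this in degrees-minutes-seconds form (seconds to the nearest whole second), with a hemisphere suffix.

66°34′24″ N, 178°50′34″ W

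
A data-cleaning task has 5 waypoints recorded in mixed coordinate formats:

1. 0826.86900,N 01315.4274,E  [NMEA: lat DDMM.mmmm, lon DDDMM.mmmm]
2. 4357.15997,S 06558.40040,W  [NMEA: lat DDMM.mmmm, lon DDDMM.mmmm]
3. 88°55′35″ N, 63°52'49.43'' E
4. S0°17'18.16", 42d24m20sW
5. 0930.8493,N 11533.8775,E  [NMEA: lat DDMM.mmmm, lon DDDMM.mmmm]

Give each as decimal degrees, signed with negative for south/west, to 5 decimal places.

1. 8.44782, 13.25712
2. -43.95267, -65.97334
3. 88.92639, 63.88040
4. -0.28838, -42.40556
5. 9.51416, 115.56463

Point 1:
  Latitude: split at 2 digits → 08° and 26.869′; 8 + 26.869/60 = 8.447817
  N ⇒ keep positive
  λ: split at 3 digits → 013° and 15.4274′; 13 + 15.4274/60 = 13.257123
  E ⇒ keep positive
Point 2:
  φ: degrees = first 2 digits = 43, minutes = 57.15997; 43 + 57.15997/60 = 43.952666
  S ⇒ negate
  Longitude: split at 3 digits → 065° and 58.4004′; 65 + 58.4004/60 = 65.973340
  hemisphere W, so the sign is −
Point 3:
  Lat: 55′ + 35″ = 55.58333′; 88 + 55.58333/60 = 88.926389
  N → positive
  Longitude: 63° + 52/60 + 49.43/3600 = 63 + 0.866667 + 0.013731 = 63.880397
  E ⇒ keep positive
Point 4:
  φ: 0 + 17/60 + 18.16/3600 = 0.288378
  S ⇒ negate
  Longitude: 24′ + 20″ = 24.33333′; 42 + 24.33333/60 = 42.405556
  W ⇒ negate
Point 5:
  Latitude: split at 2 digits → 09° and 30.8493′; 9 + 30.8493/60 = 9.514155
  N → positive
  Lon: split at 3 digits → 115° and 33.8775′; 115 + 33.8775/60 = 115.564625
  E → positive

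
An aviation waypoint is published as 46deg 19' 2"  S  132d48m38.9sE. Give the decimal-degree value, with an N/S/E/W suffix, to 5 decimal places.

Lat: 46 + 19/60 + 2/3600 = 46.317222
Lon: 132° + 48/60 + 38.9/3600 = 132 + 0.800000 + 0.010806 = 132.810806

46.31722° S, 132.81081° E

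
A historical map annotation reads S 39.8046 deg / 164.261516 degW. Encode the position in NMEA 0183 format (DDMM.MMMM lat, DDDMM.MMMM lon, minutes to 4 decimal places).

3948.2760,S / 16415.6910,W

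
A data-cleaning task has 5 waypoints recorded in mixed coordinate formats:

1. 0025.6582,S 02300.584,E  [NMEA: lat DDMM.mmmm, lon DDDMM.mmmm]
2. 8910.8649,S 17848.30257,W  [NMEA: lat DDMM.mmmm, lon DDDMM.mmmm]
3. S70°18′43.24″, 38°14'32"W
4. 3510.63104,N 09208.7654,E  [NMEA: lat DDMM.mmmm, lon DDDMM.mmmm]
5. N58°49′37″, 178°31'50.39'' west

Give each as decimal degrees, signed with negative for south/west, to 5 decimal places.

Point 1:
  Lat: degrees = first 2 digits = 0, minutes = 25.6582; 0 + 25.6582/60 = 0.427637
  S → negative
  λ: degrees = first 3 digits = 23, minutes = 0.584; 23 + 0.584/60 = 23.009733
  E → positive
Point 2:
  Lat: split at 2 digits → 89° and 10.8649′; 89 + 10.8649/60 = 89.181082
  S → negative
  Lon: split at 3 digits → 178° and 48.30257′; 178 + 48.30257/60 = 178.805043
  W → negative
Point 3:
  φ: 18′ + 43.24″ = 18.72067′; 70 + 18.72067/60 = 70.312011
  S ⇒ negate
  Longitude: 38° + 14/60 + 32/3600 = 38 + 0.233333 + 0.008889 = 38.242222
  W → negative
Point 4:
  Latitude: degrees = first 2 digits = 35, minutes = 10.63104; 35 + 10.63104/60 = 35.177184
  N → positive
  Lon: split at 3 digits → 092° and 8.7654′; 92 + 8.7654/60 = 92.146090
  E → positive
Point 5:
  Lat: 58° + 49/60 + 37/3600 = 58 + 0.816667 + 0.010278 = 58.826944
  N → positive
  Longitude: 178 + 31/60 + 50.39/3600 = 178.530664
  W → negative

1. -0.42764, 23.00973
2. -89.18108, -178.80504
3. -70.31201, -38.24222
4. 35.17718, 92.14609
5. 58.82694, -178.53066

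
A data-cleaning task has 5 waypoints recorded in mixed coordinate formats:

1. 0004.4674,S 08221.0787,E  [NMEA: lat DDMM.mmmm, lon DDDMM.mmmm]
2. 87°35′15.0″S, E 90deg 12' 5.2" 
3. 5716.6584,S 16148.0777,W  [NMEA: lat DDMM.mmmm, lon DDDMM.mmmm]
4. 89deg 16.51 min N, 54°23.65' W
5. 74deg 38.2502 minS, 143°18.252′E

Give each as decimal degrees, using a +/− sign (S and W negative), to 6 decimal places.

Point 1:
  φ: split at 2 digits → 00° and 4.4674′; 0 + 4.4674/60 = 0.0744567
  hemisphere S, so the sign is −
  Longitude: degrees = first 3 digits = 82, minutes = 21.0787; 82 + 21.0787/60 = 82.3513117
  E ⇒ keep positive
Point 2:
  φ: 35′ + 15″ = 35.25000′; 87 + 35.25000/60 = 87.5875000
  S → negative
  Longitude: 12′ + 5.2″ = 12.08667′; 90 + 12.08667/60 = 90.2014444
  E ⇒ keep positive
Point 3:
  Lat: degrees = first 2 digits = 57, minutes = 16.6584; 57 + 16.6584/60 = 57.2776400
  hemisphere S, so the sign is −
  λ: degrees = first 3 digits = 161, minutes = 48.0777; 161 + 48.0777/60 = 161.8012950
  hemisphere W, so the sign is −
Point 4:
  Lat: 16.51′ = 0.275167°; total 89.2751667
  N → positive
  Longitude: 23.65′ = 0.394167°; total 54.3941667
  W → negative
Point 5:
  Latitude: 38.2502′ = 0.637503°; total 74.6375033
  S ⇒ negate
  Longitude: 143 + 18.252/60 = 143.3042000
  E ⇒ keep positive

1. -0.074457, 82.351312
2. -87.587500, 90.201444
3. -57.277640, -161.801295
4. 89.275167, -54.394167
5. -74.637503, 143.304200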